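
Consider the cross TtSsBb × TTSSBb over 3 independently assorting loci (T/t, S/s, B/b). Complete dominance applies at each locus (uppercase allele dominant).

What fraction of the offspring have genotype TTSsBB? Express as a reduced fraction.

P(TTSsBB) = 1/16

TtSsBb gametes: TSB×1, TSb×1, TsB×1, Tsb×1, tSB×1, tSb×1, tsB×1, tsb×1
TTSSBb gametes: TSB×4, TSb×4
TtSsBb×TTSSBb grid (8·8=64): TTSSBB=4 TTSSBb=8 TTSSbb=4 TTSsBB=4 TTSsBb=8 TTSsbb=4 TtSSBB=4 TtSSBb=8 TtSSbb=4 TtSsBB=4 TtSsBb=8 TtSsbb=4
TTSsBB hits 4/64; gcd=4; 4÷4/64÷4 = 1/16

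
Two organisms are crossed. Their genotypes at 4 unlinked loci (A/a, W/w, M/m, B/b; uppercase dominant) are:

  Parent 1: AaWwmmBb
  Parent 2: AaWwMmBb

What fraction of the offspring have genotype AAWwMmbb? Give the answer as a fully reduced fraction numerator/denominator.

AaWwmmBb gametes: AWmB×2, AWmb×2, AwmB×2, Awmb×2, aWmB×2, aWmb×2, awmB×2, awmb×2
AaWwMmBb gametes: AWMB×1, AWMb×1, AWmB×1, AWmb×1, AwMB×1, AwMb×1, AwmB×1, Awmb×1, aWMB×1, aWMb×1, aWmB×1, aWmb×1, awMB×1, awMb×1, awmB×1, awmb×1
AaWwmmBb×AaWwMmBb grid (16·16=256): AAWWMmBB=2 AAWWMmBb=4 AAWWMmbb=2 AAWWmmBB=2 AAWWmmBb=4 AAWWmmbb=2 AAWwMmBB=4 AAWwMmBb=8 AAWwMmbb=4 AAWwmmBB=4 AAWwmmBb=8 AAWwmmbb=4 AAwwMmBB=2 AAwwMmBb=4 AAwwMmbb=2 AAwwmmBB=2 AAwwmmBb=4 AAwwmmbb=2 AaWWMmBB=4 AaWWMmBb=8 AaWWMmbb=4 AaWWmmBB=4 AaWWmmBb=8 AaWWmmbb=4 AaWwMmBB=8 AaWwMmBb=16 AaWwMmbb=8 AaWwmmBB=8 AaWwmmBb=16 AaWwmmbb=8 AawwMmBB=4 AawwMmBb=8 AawwMmbb=4 AawwmmBB=4 AawwmmBb=8 Aawwmmbb=4 aaWWMmBB=2 aaWWMmBb=4 aaWWMmbb=2 aaWWmmBB=2 aaWWmmBb=4 aaWWmmbb=2 aaWwMmBB=4 aaWwMmBb=8 aaWwMmbb=4 aaWwmmBB=4 aaWwmmBb=8 aaWwmmbb=4 aawwMmBB=2 aawwMmBb=4 aawwMmbb=2 aawwmmBB=2 aawwmmBb=4 aawwmmbb=2
AAWwMmbb hits 4/256; gcd=4; 4÷4/256÷4 = 1/64

P(AAWwMmbb) = 1/64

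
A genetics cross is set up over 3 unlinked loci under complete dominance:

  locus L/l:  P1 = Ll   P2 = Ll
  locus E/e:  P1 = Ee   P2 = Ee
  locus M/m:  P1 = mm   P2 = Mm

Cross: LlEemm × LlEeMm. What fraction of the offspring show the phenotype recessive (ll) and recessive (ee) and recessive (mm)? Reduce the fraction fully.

P(ll ee mm) = 1/32

LlEemm gametes: LEm×2, Lem×2, lEm×2, lem×2
LlEeMm gametes: LEM×1, LEm×1, LeM×1, Lem×1, lEM×1, lEm×1, leM×1, lem×1
LlEemm×LlEeMm grid (8·8=64): LLEEMm=2 LLEEmm=2 LLEeMm=4 LLEemm=4 LLeeMm=2 LLeemm=2 LlEEMm=4 LlEEmm=4 LlEeMm=8 LlEemm=8 LleeMm=4 Lleemm=4 llEEMm=2 llEEmm=2 llEeMm=4 llEemm=4 lleeMm=2 lleemm=2
ll ee mm hits 2/64; gcd=2; 2÷2/64÷2 = 1/32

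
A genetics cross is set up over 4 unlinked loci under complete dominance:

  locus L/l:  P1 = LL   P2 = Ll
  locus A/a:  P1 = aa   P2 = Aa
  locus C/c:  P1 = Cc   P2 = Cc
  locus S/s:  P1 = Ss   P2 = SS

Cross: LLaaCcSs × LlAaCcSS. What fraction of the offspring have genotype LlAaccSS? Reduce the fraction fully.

P(LlAaccSS) = 1/32

LLaaCcSs gametes: LaCS×4, LaCs×4, LacS×4, Lacs×4
LlAaCcSS gametes: LACS×2, LAcS×2, LaCS×2, LacS×2, lACS×2, lAcS×2, laCS×2, lacS×2
LLaaCcSs×LlAaCcSS grid (16·16=256): LLAaCCSS=8 LLAaCCSs=8 LLAaCcSS=16 LLAaCcSs=16 LLAaccSS=8 LLAaccSs=8 LLaaCCSS=8 LLaaCCSs=8 LLaaCcSS=16 LLaaCcSs=16 LLaaccSS=8 LLaaccSs=8 LlAaCCSS=8 LlAaCCSs=8 LlAaCcSS=16 LlAaCcSs=16 LlAaccSS=8 LlAaccSs=8 LlaaCCSS=8 LlaaCCSs=8 LlaaCcSS=16 LlaaCcSs=16 LlaaccSS=8 LlaaccSs=8
LlAaccSS hits 8/256; gcd=8; 8÷8/256÷8 = 1/32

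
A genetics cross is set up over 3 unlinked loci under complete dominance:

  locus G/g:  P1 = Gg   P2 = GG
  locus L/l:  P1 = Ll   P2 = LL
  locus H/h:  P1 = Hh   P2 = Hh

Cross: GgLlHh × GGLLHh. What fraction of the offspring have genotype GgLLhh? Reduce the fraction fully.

P(GgLLhh) = 1/16

GgLlHh gametes: GLH×1, GLh×1, GlH×1, Glh×1, gLH×1, gLh×1, glH×1, glh×1
GGLLHh gametes: GLH×4, GLh×4
GgLlHh×GGLLHh grid (8·8=64): GGLLHH=4 GGLLHh=8 GGLLhh=4 GGLlHH=4 GGLlHh=8 GGLlhh=4 GgLLHH=4 GgLLHh=8 GgLLhh=4 GgLlHH=4 GgLlHh=8 GgLlhh=4
GgLLhh hits 4/64; gcd=4; 4÷4/64÷4 = 1/16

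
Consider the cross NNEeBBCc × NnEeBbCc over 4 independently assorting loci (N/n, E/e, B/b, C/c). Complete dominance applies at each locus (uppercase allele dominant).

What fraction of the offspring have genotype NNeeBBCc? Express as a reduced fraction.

P(NNeeBBCc) = 1/32

NNEeBBCc gametes: NEBC×4, NEBc×4, NeBC×4, NeBc×4
NnEeBbCc gametes: NEBC×1, NEBc×1, NEbC×1, NEbc×1, NeBC×1, NeBc×1, NebC×1, Nebc×1, nEBC×1, nEBc×1, nEbC×1, nEbc×1, neBC×1, neBc×1, nebC×1, nebc×1
NNEeBBCc×NnEeBbCc grid (16·16=256): NNEEBBCC=4 NNEEBBCc=8 NNEEBBcc=4 NNEEBbCC=4 NNEEBbCc=8 NNEEBbcc=4 NNEeBBCC=8 NNEeBBCc=16 NNEeBBcc=8 NNEeBbCC=8 NNEeBbCc=16 NNEeBbcc=8 NNeeBBCC=4 NNeeBBCc=8 NNeeBBcc=4 NNeeBbCC=4 NNeeBbCc=8 NNeeBbcc=4 NnEEBBCC=4 NnEEBBCc=8 NnEEBBcc=4 NnEEBbCC=4 NnEEBbCc=8 NnEEBbcc=4 NnEeBBCC=8 NnEeBBCc=16 NnEeBBcc=8 NnEeBbCC=8 NnEeBbCc=16 NnEeBbcc=8 NneeBBCC=4 NneeBBCc=8 NneeBBcc=4 NneeBbCC=4 NneeBbCc=8 NneeBbcc=4
NNeeBBCc hits 8/256; gcd=8; 8÷8/256÷8 = 1/32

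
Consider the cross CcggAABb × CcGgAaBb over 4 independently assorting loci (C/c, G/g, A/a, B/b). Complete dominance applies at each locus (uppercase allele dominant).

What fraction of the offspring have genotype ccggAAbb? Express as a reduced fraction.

P(ccggAAbb) = 1/64

CcggAABb gametes: CgAB×4, CgAb×4, cgAB×4, cgAb×4
CcGgAaBb gametes: CGAB×1, CGAb×1, CGaB×1, CGab×1, CgAB×1, CgAb×1, CgaB×1, Cgab×1, cGAB×1, cGAb×1, cGaB×1, cGab×1, cgAB×1, cgAb×1, cgaB×1, cgab×1
CcggAABb×CcGgAaBb grid (16·16=256): CCGgAABB=4 CCGgAABb=8 CCGgAAbb=4 CCGgAaBB=4 CCGgAaBb=8 CCGgAabb=4 CCggAABB=4 CCggAABb=8 CCggAAbb=4 CCggAaBB=4 CCggAaBb=8 CCggAabb=4 CcGgAABB=8 CcGgAABb=16 CcGgAAbb=8 CcGgAaBB=8 CcGgAaBb=16 CcGgAabb=8 CcggAABB=8 CcggAABb=16 CcggAAbb=8 CcggAaBB=8 CcggAaBb=16 CcggAabb=8 ccGgAABB=4 ccGgAABb=8 ccGgAAbb=4 ccGgAaBB=4 ccGgAaBb=8 ccGgAabb=4 ccggAABB=4 ccggAABb=8 ccggAAbb=4 ccggAaBB=4 ccggAaBb=8 ccggAabb=4
ccggAAbb hits 4/256; gcd=4; 4÷4/256÷4 = 1/64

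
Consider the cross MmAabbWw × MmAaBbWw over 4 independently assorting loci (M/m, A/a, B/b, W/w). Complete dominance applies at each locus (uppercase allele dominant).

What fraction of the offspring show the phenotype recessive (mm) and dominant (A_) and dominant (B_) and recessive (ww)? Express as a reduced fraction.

P(mm A_ B_ ww) = 3/128

MmAabbWw gametes: MAbW×2, MAbw×2, MabW×2, Mabw×2, mAbW×2, mAbw×2, mabW×2, mabw×2
MmAaBbWw gametes: MABW×1, MABw×1, MAbW×1, MAbw×1, MaBW×1, MaBw×1, MabW×1, Mabw×1, mABW×1, mABw×1, mAbW×1, mAbw×1, maBW×1, maBw×1, mabW×1, mabw×1
MmAabbWw×MmAaBbWw grid (16·16=256): MMAABbWW=2 MMAABbWw=4 MMAABbww=2 MMAAbbWW=2 MMAAbbWw=4 MMAAbbww=2 MMAaBbWW=4 MMAaBbWw=8 MMAaBbww=4 MMAabbWW=4 MMAabbWw=8 MMAabbww=4 MMaaBbWW=2 MMaaBbWw=4 MMaaBbww=2 MMaabbWW=2 MMaabbWw=4 MMaabbww=2 MmAABbWW=4 MmAABbWw=8 MmAABbww=4 MmAAbbWW=4 MmAAbbWw=8 MmAAbbww=4 MmAaBbWW=8 MmAaBbWw=16 MmAaBbww=8 MmAabbWW=8 MmAabbWw=16 MmAabbww=8 MmaaBbWW=4 MmaaBbWw=8 MmaaBbww=4 MmaabbWW=4 MmaabbWw=8 Mmaabbww=4 mmAABbWW=2 mmAABbWw=4 mmAABbww=2 mmAAbbWW=2 mmAAbbWw=4 mmAAbbww=2 mmAaBbWW=4 mmAaBbWw=8 mmAaBbww=4 mmAabbWW=4 mmAabbWw=8 mmAabbww=4 mmaaBbWW=2 mmaaBbWw=4 mmaaBbww=2 mmaabbWW=2 mmaabbWw=4 mmaabbww=2
mm A_ B_ ww hits 6/256; gcd=2; 6÷2/256÷2 = 3/128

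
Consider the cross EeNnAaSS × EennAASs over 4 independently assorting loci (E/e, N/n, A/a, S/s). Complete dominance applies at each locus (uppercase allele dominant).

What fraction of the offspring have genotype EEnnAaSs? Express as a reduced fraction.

EeNnAaSS gametes: ENAS×2, ENaS×2, EnAS×2, EnaS×2, eNAS×2, eNaS×2, enAS×2, enaS×2
EennAASs gametes: EnAS×4, EnAs×4, enAS×4, enAs×4
EeNnAaSS×EennAASs grid (16·16=256): EENnAASS=8 EENnAASs=8 EENnAaSS=8 EENnAaSs=8 EEnnAASS=8 EEnnAASs=8 EEnnAaSS=8 EEnnAaSs=8 EeNnAASS=16 EeNnAASs=16 EeNnAaSS=16 EeNnAaSs=16 EennAASS=16 EennAASs=16 EennAaSS=16 EennAaSs=16 eeNnAASS=8 eeNnAASs=8 eeNnAaSS=8 eeNnAaSs=8 eennAASS=8 eennAASs=8 eennAaSS=8 eennAaSs=8
EEnnAaSs hits 8/256; gcd=8; 8÷8/256÷8 = 1/32

P(EEnnAaSs) = 1/32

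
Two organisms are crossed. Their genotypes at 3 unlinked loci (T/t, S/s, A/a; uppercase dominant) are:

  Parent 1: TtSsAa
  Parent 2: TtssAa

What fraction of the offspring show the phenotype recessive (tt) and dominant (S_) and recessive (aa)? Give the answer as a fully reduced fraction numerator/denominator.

TtSsAa gametes: TSA×1, TSa×1, TsA×1, Tsa×1, tSA×1, tSa×1, tsA×1, tsa×1
TtssAa gametes: TsA×2, Tsa×2, tsA×2, tsa×2
TtSsAa×TtssAa grid (8·8=64): TTSsAA=2 TTSsAa=4 TTSsaa=2 TTssAA=2 TTssAa=4 TTssaa=2 TtSsAA=4 TtSsAa=8 TtSsaa=4 TtssAA=4 TtssAa=8 Ttssaa=4 ttSsAA=2 ttSsAa=4 ttSsaa=2 ttssAA=2 ttssAa=4 ttssaa=2
tt S_ aa hits 2/64; gcd=2; 2÷2/64÷2 = 1/32

P(tt S_ aa) = 1/32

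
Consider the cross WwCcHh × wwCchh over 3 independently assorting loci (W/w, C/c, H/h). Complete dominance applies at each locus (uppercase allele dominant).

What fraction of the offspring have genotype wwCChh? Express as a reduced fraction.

WwCcHh gametes: WCH×1, WCh×1, WcH×1, Wch×1, wCH×1, wCh×1, wcH×1, wch×1
wwCchh gametes: wCh×4, wch×4
WwCcHh×wwCchh grid (8·8=64): WwCCHh=4 WwCChh=4 WwCcHh=8 WwCchh=8 WwccHh=4 Wwcchh=4 wwCCHh=4 wwCChh=4 wwCcHh=8 wwCchh=8 wwccHh=4 wwcchh=4
wwCChh hits 4/64; gcd=4; 4÷4/64÷4 = 1/16

P(wwCChh) = 1/16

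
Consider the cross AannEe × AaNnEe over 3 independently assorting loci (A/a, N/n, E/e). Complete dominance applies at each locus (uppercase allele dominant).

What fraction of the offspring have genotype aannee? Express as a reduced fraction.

P(aannee) = 1/32

AannEe gametes: AnE×2, Ane×2, anE×2, ane×2
AaNnEe gametes: ANE×1, ANe×1, AnE×1, Ane×1, aNE×1, aNe×1, anE×1, ane×1
AannEe×AaNnEe grid (8·8=64): AANnEE=2 AANnEe=4 AANnee=2 AAnnEE=2 AAnnEe=4 AAnnee=2 AaNnEE=4 AaNnEe=8 AaNnee=4 AannEE=4 AannEe=8 Aannee=4 aaNnEE=2 aaNnEe=4 aaNnee=2 aannEE=2 aannEe=4 aannee=2
aannee hits 2/64; gcd=2; 2÷2/64÷2 = 1/32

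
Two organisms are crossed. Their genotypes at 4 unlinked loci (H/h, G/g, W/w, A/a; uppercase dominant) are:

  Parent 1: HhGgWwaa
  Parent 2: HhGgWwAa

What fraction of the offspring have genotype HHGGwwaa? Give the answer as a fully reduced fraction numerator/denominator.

P(HHGGwwaa) = 1/128

HhGgWwaa gametes: HGWa×2, HGwa×2, HgWa×2, Hgwa×2, hGWa×2, hGwa×2, hgWa×2, hgwa×2
HhGgWwAa gametes: HGWA×1, HGWa×1, HGwA×1, HGwa×1, HgWA×1, HgWa×1, HgwA×1, Hgwa×1, hGWA×1, hGWa×1, hGwA×1, hGwa×1, hgWA×1, hgWa×1, hgwA×1, hgwa×1
HhGgWwaa×HhGgWwAa grid (16·16=256): HHGGWWAa=2 HHGGWWaa=2 HHGGWwAa=4 HHGGWwaa=4 HHGGwwAa=2 HHGGwwaa=2 HHGgWWAa=4 HHGgWWaa=4 HHGgWwAa=8 HHGgWwaa=8 HHGgwwAa=4 HHGgwwaa=4 HHggWWAa=2 HHggWWaa=2 HHggWwAa=4 HHggWwaa=4 HHggwwAa=2 HHggwwaa=2 HhGGWWAa=4 HhGGWWaa=4 HhGGWwAa=8 HhGGWwaa=8 HhGGwwAa=4 HhGGwwaa=4 HhGgWWAa=8 HhGgWWaa=8 HhGgWwAa=16 HhGgWwaa=16 HhGgwwAa=8 HhGgwwaa=8 HhggWWAa=4 HhggWWaa=4 HhggWwAa=8 HhggWwaa=8 HhggwwAa=4 Hhggwwaa=4 hhGGWWAa=2 hhGGWWaa=2 hhGGWwAa=4 hhGGWwaa=4 hhGGwwAa=2 hhGGwwaa=2 hhGgWWAa=4 hhGgWWaa=4 hhGgWwAa=8 hhGgWwaa=8 hhGgwwAa=4 hhGgwwaa=4 hhggWWAa=2 hhggWWaa=2 hhggWwAa=4 hhggWwaa=4 hhggwwAa=2 hhggwwaa=2
HHGGwwaa hits 2/256; gcd=2; 2÷2/256÷2 = 1/128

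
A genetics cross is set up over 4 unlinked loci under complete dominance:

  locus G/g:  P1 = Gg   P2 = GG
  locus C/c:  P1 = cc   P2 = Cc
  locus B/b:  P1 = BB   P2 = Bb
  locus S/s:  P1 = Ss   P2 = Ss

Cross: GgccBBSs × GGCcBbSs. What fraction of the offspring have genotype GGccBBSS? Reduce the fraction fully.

P(GGccBBSS) = 1/32

GgccBBSs gametes: GcBS×4, GcBs×4, gcBS×4, gcBs×4
GGCcBbSs gametes: GCBS×2, GCBs×2, GCbS×2, GCbs×2, GcBS×2, GcBs×2, GcbS×2, Gcbs×2
GgccBBSs×GGCcBbSs grid (16·16=256): GGCcBBSS=8 GGCcBBSs=16 GGCcBBss=8 GGCcBbSS=8 GGCcBbSs=16 GGCcBbss=8 GGccBBSS=8 GGccBBSs=16 GGccBBss=8 GGccBbSS=8 GGccBbSs=16 GGccBbss=8 GgCcBBSS=8 GgCcBBSs=16 GgCcBBss=8 GgCcBbSS=8 GgCcBbSs=16 GgCcBbss=8 GgccBBSS=8 GgccBBSs=16 GgccBBss=8 GgccBbSS=8 GgccBbSs=16 GgccBbss=8
GGccBBSS hits 8/256; gcd=8; 8÷8/256÷8 = 1/32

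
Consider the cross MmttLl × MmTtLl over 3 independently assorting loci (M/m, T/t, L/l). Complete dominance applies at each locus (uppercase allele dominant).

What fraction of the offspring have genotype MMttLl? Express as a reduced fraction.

P(MMttLl) = 1/16

MmttLl gametes: MtL×2, Mtl×2, mtL×2, mtl×2
MmTtLl gametes: MTL×1, MTl×1, MtL×1, Mtl×1, mTL×1, mTl×1, mtL×1, mtl×1
MmttLl×MmTtLl grid (8·8=64): MMTtLL=2 MMTtLl=4 MMTtll=2 MMttLL=2 MMttLl=4 MMttll=2 MmTtLL=4 MmTtLl=8 MmTtll=4 MmttLL=4 MmttLl=8 Mmttll=4 mmTtLL=2 mmTtLl=4 mmTtll=2 mmttLL=2 mmttLl=4 mmttll=2
MMttLl hits 4/64; gcd=4; 4÷4/64÷4 = 1/16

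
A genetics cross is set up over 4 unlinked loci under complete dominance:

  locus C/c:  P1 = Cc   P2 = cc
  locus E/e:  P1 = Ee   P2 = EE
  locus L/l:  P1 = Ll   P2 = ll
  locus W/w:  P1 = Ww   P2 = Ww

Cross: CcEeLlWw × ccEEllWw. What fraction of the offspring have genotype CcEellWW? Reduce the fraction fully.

CcEeLlWw gametes: CELW×1, CELw×1, CElW×1, CElw×1, CeLW×1, CeLw×1, CelW×1, Celw×1, cELW×1, cELw×1, cElW×1, cElw×1, ceLW×1, ceLw×1, celW×1, celw×1
ccEEllWw gametes: cElW×8, cElw×8
CcEeLlWw×ccEEllWw grid (16·16=256): CcEELlWW=8 CcEELlWw=16 CcEELlww=8 CcEEllWW=8 CcEEllWw=16 CcEEllww=8 CcEeLlWW=8 CcEeLlWw=16 CcEeLlww=8 CcEellWW=8 CcEellWw=16 CcEellww=8 ccEELlWW=8 ccEELlWw=16 ccEELlww=8 ccEEllWW=8 ccEEllWw=16 ccEEllww=8 ccEeLlWW=8 ccEeLlWw=16 ccEeLlww=8 ccEellWW=8 ccEellWw=16 ccEellww=8
CcEellWW hits 8/256; gcd=8; 8÷8/256÷8 = 1/32

P(CcEellWW) = 1/32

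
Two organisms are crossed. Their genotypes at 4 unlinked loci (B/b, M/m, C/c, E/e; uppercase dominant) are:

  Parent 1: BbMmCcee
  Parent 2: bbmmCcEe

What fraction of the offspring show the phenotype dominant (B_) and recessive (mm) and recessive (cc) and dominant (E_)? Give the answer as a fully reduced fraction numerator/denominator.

P(B_ mm cc E_) = 1/32

BbMmCcee gametes: BMCe×2, BMce×2, BmCe×2, Bmce×2, bMCe×2, bMce×2, bmCe×2, bmce×2
bbmmCcEe gametes: bmCE×4, bmCe×4, bmcE×4, bmce×4
BbMmCcee×bbmmCcEe grid (16·16=256): BbMmCCEe=8 BbMmCCee=8 BbMmCcEe=16 BbMmCcee=16 BbMmccEe=8 BbMmccee=8 BbmmCCEe=8 BbmmCCee=8 BbmmCcEe=16 BbmmCcee=16 BbmmccEe=8 Bbmmccee=8 bbMmCCEe=8 bbMmCCee=8 bbMmCcEe=16 bbMmCcee=16 bbMmccEe=8 bbMmccee=8 bbmmCCEe=8 bbmmCCee=8 bbmmCcEe=16 bbmmCcee=16 bbmmccEe=8 bbmmccee=8
B_ mm cc E_ hits 8/256; gcd=8; 8÷8/256÷8 = 1/32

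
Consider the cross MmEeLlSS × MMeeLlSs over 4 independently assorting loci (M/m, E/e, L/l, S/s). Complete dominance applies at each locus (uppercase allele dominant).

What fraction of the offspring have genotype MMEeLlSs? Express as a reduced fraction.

MmEeLlSS gametes: MELS×2, MElS×2, MeLS×2, MelS×2, mELS×2, mElS×2, meLS×2, melS×2
MMeeLlSs gametes: MeLS×4, MeLs×4, MelS×4, Mels×4
MmEeLlSS×MMeeLlSs grid (16·16=256): MMEeLLSS=8 MMEeLLSs=8 MMEeLlSS=16 MMEeLlSs=16 MMEellSS=8 MMEellSs=8 MMeeLLSS=8 MMeeLLSs=8 MMeeLlSS=16 MMeeLlSs=16 MMeellSS=8 MMeellSs=8 MmEeLLSS=8 MmEeLLSs=8 MmEeLlSS=16 MmEeLlSs=16 MmEellSS=8 MmEellSs=8 MmeeLLSS=8 MmeeLLSs=8 MmeeLlSS=16 MmeeLlSs=16 MmeellSS=8 MmeellSs=8
MMEeLlSs hits 16/256; gcd=16; 16÷16/256÷16 = 1/16

P(MMEeLlSs) = 1/16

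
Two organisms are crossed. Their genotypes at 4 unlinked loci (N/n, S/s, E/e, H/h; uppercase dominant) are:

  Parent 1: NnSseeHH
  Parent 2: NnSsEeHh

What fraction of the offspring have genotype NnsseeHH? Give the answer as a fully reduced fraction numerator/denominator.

P(NnsseeHH) = 1/32

NnSseeHH gametes: NSeH×4, NseH×4, nSeH×4, nseH×4
NnSsEeHh gametes: NSEH×1, NSEh×1, NSeH×1, NSeh×1, NsEH×1, NsEh×1, NseH×1, Nseh×1, nSEH×1, nSEh×1, nSeH×1, nSeh×1, nsEH×1, nsEh×1, nseH×1, nseh×1
NnSseeHH×NnSsEeHh grid (16·16=256): NNSSEeHH=4 NNSSEeHh=4 NNSSeeHH=4 NNSSeeHh=4 NNSsEeHH=8 NNSsEeHh=8 NNSseeHH=8 NNSseeHh=8 NNssEeHH=4 NNssEeHh=4 NNsseeHH=4 NNsseeHh=4 NnSSEeHH=8 NnSSEeHh=8 NnSSeeHH=8 NnSSeeHh=8 NnSsEeHH=16 NnSsEeHh=16 NnSseeHH=16 NnSseeHh=16 NnssEeHH=8 NnssEeHh=8 NnsseeHH=8 NnsseeHh=8 nnSSEeHH=4 nnSSEeHh=4 nnSSeeHH=4 nnSSeeHh=4 nnSsEeHH=8 nnSsEeHh=8 nnSseeHH=8 nnSseeHh=8 nnssEeHH=4 nnssEeHh=4 nnsseeHH=4 nnsseeHh=4
NnsseeHH hits 8/256; gcd=8; 8÷8/256÷8 = 1/32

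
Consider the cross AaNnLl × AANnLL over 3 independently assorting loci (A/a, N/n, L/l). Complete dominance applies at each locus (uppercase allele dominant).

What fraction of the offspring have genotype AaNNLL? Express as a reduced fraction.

AaNnLl gametes: ANL×1, ANl×1, AnL×1, Anl×1, aNL×1, aNl×1, anL×1, anl×1
AANnLL gametes: ANL×4, AnL×4
AaNnLl×AANnLL grid (8·8=64): AANNLL=4 AANNLl=4 AANnLL=8 AANnLl=8 AAnnLL=4 AAnnLl=4 AaNNLL=4 AaNNLl=4 AaNnLL=8 AaNnLl=8 AannLL=4 AannLl=4
AaNNLL hits 4/64; gcd=4; 4÷4/64÷4 = 1/16

P(AaNNLL) = 1/16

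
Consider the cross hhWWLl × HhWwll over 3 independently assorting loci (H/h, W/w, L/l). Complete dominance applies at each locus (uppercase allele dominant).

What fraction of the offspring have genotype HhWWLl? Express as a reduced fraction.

P(HhWWLl) = 1/8

hhWWLl gametes: hWL×4, hWl×4
HhWwll gametes: HWl×2, Hwl×2, hWl×2, hwl×2
hhWWLl×HhWwll grid (8·8=64): HhWWLl=8 HhWWll=8 HhWwLl=8 HhWwll=8 hhWWLl=8 hhWWll=8 hhWwLl=8 hhWwll=8
HhWWLl hits 8/64; gcd=8; 8÷8/64÷8 = 1/8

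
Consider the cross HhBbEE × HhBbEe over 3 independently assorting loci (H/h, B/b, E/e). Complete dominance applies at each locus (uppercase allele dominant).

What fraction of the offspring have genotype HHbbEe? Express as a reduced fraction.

HhBbEE gametes: HBE×2, HbE×2, hBE×2, hbE×2
HhBbEe gametes: HBE×1, HBe×1, HbE×1, Hbe×1, hBE×1, hBe×1, hbE×1, hbe×1
HhBbEE×HhBbEe grid (8·8=64): HHBBEE=2 HHBBEe=2 HHBbEE=4 HHBbEe=4 HHbbEE=2 HHbbEe=2 HhBBEE=4 HhBBEe=4 HhBbEE=8 HhBbEe=8 HhbbEE=4 HhbbEe=4 hhBBEE=2 hhBBEe=2 hhBbEE=4 hhBbEe=4 hhbbEE=2 hhbbEe=2
HHbbEe hits 2/64; gcd=2; 2÷2/64÷2 = 1/32

P(HHbbEe) = 1/32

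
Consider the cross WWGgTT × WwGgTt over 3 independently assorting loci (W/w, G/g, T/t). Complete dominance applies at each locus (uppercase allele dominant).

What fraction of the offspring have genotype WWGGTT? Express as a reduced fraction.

WWGgTT gametes: WGT×4, WgT×4
WwGgTt gametes: WGT×1, WGt×1, WgT×1, Wgt×1, wGT×1, wGt×1, wgT×1, wgt×1
WWGgTT×WwGgTt grid (8·8=64): WWGGTT=4 WWGGTt=4 WWGgTT=8 WWGgTt=8 WWggTT=4 WWggTt=4 WwGGTT=4 WwGGTt=4 WwGgTT=8 WwGgTt=8 WwggTT=4 WwggTt=4
WWGGTT hits 4/64; gcd=4; 4÷4/64÷4 = 1/16

P(WWGGTT) = 1/16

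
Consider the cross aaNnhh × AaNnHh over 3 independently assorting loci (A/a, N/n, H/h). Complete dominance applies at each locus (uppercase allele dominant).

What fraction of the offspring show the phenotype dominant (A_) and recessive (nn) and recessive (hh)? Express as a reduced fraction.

P(A_ nn hh) = 1/16

aaNnhh gametes: aNh×4, anh×4
AaNnHh gametes: ANH×1, ANh×1, AnH×1, Anh×1, aNH×1, aNh×1, anH×1, anh×1
aaNnhh×AaNnHh grid (8·8=64): AaNNHh=4 AaNNhh=4 AaNnHh=8 AaNnhh=8 AannHh=4 Aannhh=4 aaNNHh=4 aaNNhh=4 aaNnHh=8 aaNnhh=8 aannHh=4 aannhh=4
A_ nn hh hits 4/64; gcd=4; 4÷4/64÷4 = 1/16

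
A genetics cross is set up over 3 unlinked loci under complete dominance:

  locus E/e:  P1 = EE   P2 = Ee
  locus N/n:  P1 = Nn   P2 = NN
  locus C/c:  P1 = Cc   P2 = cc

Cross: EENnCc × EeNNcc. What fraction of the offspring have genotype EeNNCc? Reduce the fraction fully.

EENnCc gametes: ENC×2, ENc×2, EnC×2, Enc×2
EeNNcc gametes: ENc×4, eNc×4
EENnCc×EeNNcc grid (8·8=64): EENNCc=8 EENNcc=8 EENnCc=8 EENncc=8 EeNNCc=8 EeNNcc=8 EeNnCc=8 EeNncc=8
EeNNCc hits 8/64; gcd=8; 8÷8/64÷8 = 1/8

P(EeNNCc) = 1/8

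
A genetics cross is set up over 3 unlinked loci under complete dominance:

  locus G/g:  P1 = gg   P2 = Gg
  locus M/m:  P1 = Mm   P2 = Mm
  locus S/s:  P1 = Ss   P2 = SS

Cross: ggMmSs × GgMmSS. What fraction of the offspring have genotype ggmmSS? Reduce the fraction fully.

P(ggmmSS) = 1/16

ggMmSs gametes: gMS×2, gMs×2, gmS×2, gms×2
GgMmSS gametes: GMS×2, GmS×2, gMS×2, gmS×2
ggMmSs×GgMmSS grid (8·8=64): GgMMSS=4 GgMMSs=4 GgMmSS=8 GgMmSs=8 GgmmSS=4 GgmmSs=4 ggMMSS=4 ggMMSs=4 ggMmSS=8 ggMmSs=8 ggmmSS=4 ggmmSs=4
ggmmSS hits 4/64; gcd=4; 4÷4/64÷4 = 1/16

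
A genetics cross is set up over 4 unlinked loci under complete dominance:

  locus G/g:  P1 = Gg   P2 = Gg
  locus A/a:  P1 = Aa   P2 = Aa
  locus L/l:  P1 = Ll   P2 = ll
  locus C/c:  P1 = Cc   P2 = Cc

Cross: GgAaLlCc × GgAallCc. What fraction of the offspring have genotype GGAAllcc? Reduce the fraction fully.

P(GGAAllcc) = 1/128

GgAaLlCc gametes: GALC×1, GALc×1, GAlC×1, GAlc×1, GaLC×1, GaLc×1, GalC×1, Galc×1, gALC×1, gALc×1, gAlC×1, gAlc×1, gaLC×1, gaLc×1, galC×1, galc×1
GgAallCc gametes: GAlC×2, GAlc×2, GalC×2, Galc×2, gAlC×2, gAlc×2, galC×2, galc×2
GgAaLlCc×GgAallCc grid (16·16=256): GGAALlCC=2 GGAALlCc=4 GGAALlcc=2 GGAAllCC=2 GGAAllCc=4 GGAAllcc=2 GGAaLlCC=4 GGAaLlCc=8 GGAaLlcc=4 GGAallCC=4 GGAallCc=8 GGAallcc=4 GGaaLlCC=2 GGaaLlCc=4 GGaaLlcc=2 GGaallCC=2 GGaallCc=4 GGaallcc=2 GgAALlCC=4 GgAALlCc=8 GgAALlcc=4 GgAAllCC=4 GgAAllCc=8 GgAAllcc=4 GgAaLlCC=8 GgAaLlCc=16 GgAaLlcc=8 GgAallCC=8 GgAallCc=16 GgAallcc=8 GgaaLlCC=4 GgaaLlCc=8 GgaaLlcc=4 GgaallCC=4 GgaallCc=8 Ggaallcc=4 ggAALlCC=2 ggAALlCc=4 ggAALlcc=2 ggAAllCC=2 ggAAllCc=4 ggAAllcc=2 ggAaLlCC=4 ggAaLlCc=8 ggAaLlcc=4 ggAallCC=4 ggAallCc=8 ggAallcc=4 ggaaLlCC=2 ggaaLlCc=4 ggaaLlcc=2 ggaallCC=2 ggaallCc=4 ggaallcc=2
GGAAllcc hits 2/256; gcd=2; 2÷2/256÷2 = 1/128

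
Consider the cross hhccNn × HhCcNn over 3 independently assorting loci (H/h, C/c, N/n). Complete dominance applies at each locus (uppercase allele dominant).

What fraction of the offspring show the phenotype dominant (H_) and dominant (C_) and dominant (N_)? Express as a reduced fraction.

P(H_ C_ N_) = 3/16

hhccNn gametes: hcN×4, hcn×4
HhCcNn gametes: HCN×1, HCn×1, HcN×1, Hcn×1, hCN×1, hCn×1, hcN×1, hcn×1
hhccNn×HhCcNn grid (8·8=64): HhCcNN=4 HhCcNn=8 HhCcnn=4 HhccNN=4 HhccNn=8 Hhccnn=4 hhCcNN=4 hhCcNn=8 hhCcnn=4 hhccNN=4 hhccNn=8 hhccnn=4
H_ C_ N_ hits 12/64; gcd=4; 12÷4/64÷4 = 3/16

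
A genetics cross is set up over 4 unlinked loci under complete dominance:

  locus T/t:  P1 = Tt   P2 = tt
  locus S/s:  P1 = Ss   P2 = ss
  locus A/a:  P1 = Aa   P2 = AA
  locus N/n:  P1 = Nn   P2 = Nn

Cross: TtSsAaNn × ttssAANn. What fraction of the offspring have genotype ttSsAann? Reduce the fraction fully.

P(ttSsAann) = 1/32

TtSsAaNn gametes: TSAN×1, TSAn×1, TSaN×1, TSan×1, TsAN×1, TsAn×1, TsaN×1, Tsan×1, tSAN×1, tSAn×1, tSaN×1, tSan×1, tsAN×1, tsAn×1, tsaN×1, tsan×1
ttssAANn gametes: tsAN×8, tsAn×8
TtSsAaNn×ttssAANn grid (16·16=256): TtSsAANN=8 TtSsAANn=16 TtSsAAnn=8 TtSsAaNN=8 TtSsAaNn=16 TtSsAann=8 TtssAANN=8 TtssAANn=16 TtssAAnn=8 TtssAaNN=8 TtssAaNn=16 TtssAann=8 ttSsAANN=8 ttSsAANn=16 ttSsAAnn=8 ttSsAaNN=8 ttSsAaNn=16 ttSsAann=8 ttssAANN=8 ttssAANn=16 ttssAAnn=8 ttssAaNN=8 ttssAaNn=16 ttssAann=8
ttSsAann hits 8/256; gcd=8; 8÷8/256÷8 = 1/32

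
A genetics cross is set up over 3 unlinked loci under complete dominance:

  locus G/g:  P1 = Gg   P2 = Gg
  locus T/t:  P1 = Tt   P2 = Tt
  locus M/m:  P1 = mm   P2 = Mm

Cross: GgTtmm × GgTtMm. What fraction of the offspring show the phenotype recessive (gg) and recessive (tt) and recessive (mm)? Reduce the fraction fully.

GgTtmm gametes: GTm×2, Gtm×2, gTm×2, gtm×2
GgTtMm gametes: GTM×1, GTm×1, GtM×1, Gtm×1, gTM×1, gTm×1, gtM×1, gtm×1
GgTtmm×GgTtMm grid (8·8=64): GGTTMm=2 GGTTmm=2 GGTtMm=4 GGTtmm=4 GGttMm=2 GGttmm=2 GgTTMm=4 GgTTmm=4 GgTtMm=8 GgTtmm=8 GgttMm=4 Ggttmm=4 ggTTMm=2 ggTTmm=2 ggTtMm=4 ggTtmm=4 ggttMm=2 ggttmm=2
gg tt mm hits 2/64; gcd=2; 2÷2/64÷2 = 1/32

P(gg tt mm) = 1/32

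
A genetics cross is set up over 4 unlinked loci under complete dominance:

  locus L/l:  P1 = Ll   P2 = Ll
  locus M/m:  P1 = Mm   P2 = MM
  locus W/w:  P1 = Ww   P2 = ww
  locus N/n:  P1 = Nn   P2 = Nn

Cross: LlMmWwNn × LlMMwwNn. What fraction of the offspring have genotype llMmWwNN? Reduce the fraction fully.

P(llMmWwNN) = 1/64

LlMmWwNn gametes: LMWN×1, LMWn×1, LMwN×1, LMwn×1, LmWN×1, LmWn×1, LmwN×1, Lmwn×1, lMWN×1, lMWn×1, lMwN×1, lMwn×1, lmWN×1, lmWn×1, lmwN×1, lmwn×1
LlMMwwNn gametes: LMwN×4, LMwn×4, lMwN×4, lMwn×4
LlMmWwNn×LlMMwwNn grid (16·16=256): LLMMWwNN=4 LLMMWwNn=8 LLMMWwnn=4 LLMMwwNN=4 LLMMwwNn=8 LLMMwwnn=4 LLMmWwNN=4 LLMmWwNn=8 LLMmWwnn=4 LLMmwwNN=4 LLMmwwNn=8 LLMmwwnn=4 LlMMWwNN=8 LlMMWwNn=16 LlMMWwnn=8 LlMMwwNN=8 LlMMwwNn=16 LlMMwwnn=8 LlMmWwNN=8 LlMmWwNn=16 LlMmWwnn=8 LlMmwwNN=8 LlMmwwNn=16 LlMmwwnn=8 llMMWwNN=4 llMMWwNn=8 llMMWwnn=4 llMMwwNN=4 llMMwwNn=8 llMMwwnn=4 llMmWwNN=4 llMmWwNn=8 llMmWwnn=4 llMmwwNN=4 llMmwwNn=8 llMmwwnn=4
llMmWwNN hits 4/256; gcd=4; 4÷4/256÷4 = 1/64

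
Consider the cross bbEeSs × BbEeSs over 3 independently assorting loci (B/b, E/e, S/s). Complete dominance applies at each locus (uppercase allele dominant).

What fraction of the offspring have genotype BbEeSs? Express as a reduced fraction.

bbEeSs gametes: bES×2, bEs×2, beS×2, bes×2
BbEeSs gametes: BES×1, BEs×1, BeS×1, Bes×1, bES×1, bEs×1, beS×1, bes×1
bbEeSs×BbEeSs grid (8·8=64): BbEESS=2 BbEESs=4 BbEEss=2 BbEeSS=4 BbEeSs=8 BbEess=4 BbeeSS=2 BbeeSs=4 Bbeess=2 bbEESS=2 bbEESs=4 bbEEss=2 bbEeSS=4 bbEeSs=8 bbEess=4 bbeeSS=2 bbeeSs=4 bbeess=2
BbEeSs hits 8/64; gcd=8; 8÷8/64÷8 = 1/8

P(BbEeSs) = 1/8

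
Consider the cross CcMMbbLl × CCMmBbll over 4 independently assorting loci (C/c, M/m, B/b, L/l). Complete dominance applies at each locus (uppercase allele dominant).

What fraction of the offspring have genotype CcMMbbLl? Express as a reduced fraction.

P(CcMMbbLl) = 1/16

CcMMbbLl gametes: CMbL×4, CMbl×4, cMbL×4, cMbl×4
CCMmBbll gametes: CMBl×4, CMbl×4, CmBl×4, Cmbl×4
CcMMbbLl×CCMmBbll grid (16·16=256): CCMMBbLl=16 CCMMBbll=16 CCMMbbLl=16 CCMMbbll=16 CCMmBbLl=16 CCMmBbll=16 CCMmbbLl=16 CCMmbbll=16 CcMMBbLl=16 CcMMBbll=16 CcMMbbLl=16 CcMMbbll=16 CcMmBbLl=16 CcMmBbll=16 CcMmbbLl=16 CcMmbbll=16
CcMMbbLl hits 16/256; gcd=16; 16÷16/256÷16 = 1/16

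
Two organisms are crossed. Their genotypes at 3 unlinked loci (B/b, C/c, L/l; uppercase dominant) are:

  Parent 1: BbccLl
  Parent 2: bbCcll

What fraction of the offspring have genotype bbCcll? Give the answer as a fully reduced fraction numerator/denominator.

BbccLl gametes: BcL×2, Bcl×2, bcL×2, bcl×2
bbCcll gametes: bCl×4, bcl×4
BbccLl×bbCcll grid (8·8=64): BbCcLl=8 BbCcll=8 BbccLl=8 Bbccll=8 bbCcLl=8 bbCcll=8 bbccLl=8 bbccll=8
bbCcll hits 8/64; gcd=8; 8÷8/64÷8 = 1/8

P(bbCcll) = 1/8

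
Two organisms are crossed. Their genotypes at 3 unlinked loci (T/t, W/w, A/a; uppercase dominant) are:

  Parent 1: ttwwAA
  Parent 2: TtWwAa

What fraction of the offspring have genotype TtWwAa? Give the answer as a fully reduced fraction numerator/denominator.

ttwwAA gametes: twA×8
TtWwAa gametes: TWA×1, TWa×1, TwA×1, Twa×1, tWA×1, tWa×1, twA×1, twa×1
ttwwAA×TtWwAa grid (8·8=64): TtWwAA=8 TtWwAa=8 TtwwAA=8 TtwwAa=8 ttWwAA=8 ttWwAa=8 ttwwAA=8 ttwwAa=8
TtWwAa hits 8/64; gcd=8; 8÷8/64÷8 = 1/8

P(TtWwAa) = 1/8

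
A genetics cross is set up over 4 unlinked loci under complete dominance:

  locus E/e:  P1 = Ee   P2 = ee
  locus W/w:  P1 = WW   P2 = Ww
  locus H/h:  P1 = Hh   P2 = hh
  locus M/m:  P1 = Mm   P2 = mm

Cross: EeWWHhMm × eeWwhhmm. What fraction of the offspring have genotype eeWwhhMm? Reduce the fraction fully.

P(eeWwhhMm) = 1/16

EeWWHhMm gametes: EWHM×2, EWHm×2, EWhM×2, EWhm×2, eWHM×2, eWHm×2, eWhM×2, eWhm×2
eeWwhhmm gametes: eWhm×8, ewhm×8
EeWWHhMm×eeWwhhmm grid (16·16=256): EeWWHhMm=16 EeWWHhmm=16 EeWWhhMm=16 EeWWhhmm=16 EeWwHhMm=16 EeWwHhmm=16 EeWwhhMm=16 EeWwhhmm=16 eeWWHhMm=16 eeWWHhmm=16 eeWWhhMm=16 eeWWhhmm=16 eeWwHhMm=16 eeWwHhmm=16 eeWwhhMm=16 eeWwhhmm=16
eeWwhhMm hits 16/256; gcd=16; 16÷16/256÷16 = 1/16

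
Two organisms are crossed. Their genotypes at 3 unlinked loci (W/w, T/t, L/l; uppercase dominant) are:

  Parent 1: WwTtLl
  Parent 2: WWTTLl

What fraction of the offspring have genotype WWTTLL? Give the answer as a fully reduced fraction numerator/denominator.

WwTtLl gametes: WTL×1, WTl×1, WtL×1, Wtl×1, wTL×1, wTl×1, wtL×1, wtl×1
WWTTLl gametes: WTL×4, WTl×4
WwTtLl×WWTTLl grid (8·8=64): WWTTLL=4 WWTTLl=8 WWTTll=4 WWTtLL=4 WWTtLl=8 WWTtll=4 WwTTLL=4 WwTTLl=8 WwTTll=4 WwTtLL=4 WwTtLl=8 WwTtll=4
WWTTLL hits 4/64; gcd=4; 4÷4/64÷4 = 1/16

P(WWTTLL) = 1/16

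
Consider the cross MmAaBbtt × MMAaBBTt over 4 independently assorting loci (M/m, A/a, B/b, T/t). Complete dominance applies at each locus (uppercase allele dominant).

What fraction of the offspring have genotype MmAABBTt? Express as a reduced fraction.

MmAaBbtt gametes: MABt×2, MAbt×2, MaBt×2, Mabt×2, mABt×2, mAbt×2, maBt×2, mabt×2
MMAaBBTt gametes: MABT×4, MABt×4, MaBT×4, MaBt×4
MmAaBbtt×MMAaBBTt grid (16·16=256): MMAABBTt=8 MMAABBtt=8 MMAABbTt=8 MMAABbtt=8 MMAaBBTt=16 MMAaBBtt=16 MMAaBbTt=16 MMAaBbtt=16 MMaaBBTt=8 MMaaBBtt=8 MMaaBbTt=8 MMaaBbtt=8 MmAABBTt=8 MmAABBtt=8 MmAABbTt=8 MmAABbtt=8 MmAaBBTt=16 MmAaBBtt=16 MmAaBbTt=16 MmAaBbtt=16 MmaaBBTt=8 MmaaBBtt=8 MmaaBbTt=8 MmaaBbtt=8
MmAABBTt hits 8/256; gcd=8; 8÷8/256÷8 = 1/32

P(MmAABBTt) = 1/32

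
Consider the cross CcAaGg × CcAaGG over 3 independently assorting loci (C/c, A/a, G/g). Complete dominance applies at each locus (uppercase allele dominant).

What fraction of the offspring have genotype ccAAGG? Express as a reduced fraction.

P(ccAAGG) = 1/32

CcAaGg gametes: CAG×1, CAg×1, CaG×1, Cag×1, cAG×1, cAg×1, caG×1, cag×1
CcAaGG gametes: CAG×2, CaG×2, cAG×2, caG×2
CcAaGg×CcAaGG grid (8·8=64): CCAAGG=2 CCAAGg=2 CCAaGG=4 CCAaGg=4 CCaaGG=2 CCaaGg=2 CcAAGG=4 CcAAGg=4 CcAaGG=8 CcAaGg=8 CcaaGG=4 CcaaGg=4 ccAAGG=2 ccAAGg=2 ccAaGG=4 ccAaGg=4 ccaaGG=2 ccaaGg=2
ccAAGG hits 2/64; gcd=2; 2÷2/64÷2 = 1/32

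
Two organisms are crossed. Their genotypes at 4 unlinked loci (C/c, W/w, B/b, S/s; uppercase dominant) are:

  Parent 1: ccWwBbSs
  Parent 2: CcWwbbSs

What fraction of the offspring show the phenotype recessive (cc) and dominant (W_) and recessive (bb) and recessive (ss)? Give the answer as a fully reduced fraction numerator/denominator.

ccWwBbSs gametes: cWBS×2, cWBs×2, cWbS×2, cWbs×2, cwBS×2, cwBs×2, cwbS×2, cwbs×2
CcWwbbSs gametes: CWbS×2, CWbs×2, CwbS×2, Cwbs×2, cWbS×2, cWbs×2, cwbS×2, cwbs×2
ccWwBbSs×CcWwbbSs grid (16·16=256): CcWWBbSS=4 CcWWBbSs=8 CcWWBbss=4 CcWWbbSS=4 CcWWbbSs=8 CcWWbbss=4 CcWwBbSS=8 CcWwBbSs=16 CcWwBbss=8 CcWwbbSS=8 CcWwbbSs=16 CcWwbbss=8 CcwwBbSS=4 CcwwBbSs=8 CcwwBbss=4 CcwwbbSS=4 CcwwbbSs=8 Ccwwbbss=4 ccWWBbSS=4 ccWWBbSs=8 ccWWBbss=4 ccWWbbSS=4 ccWWbbSs=8 ccWWbbss=4 ccWwBbSS=8 ccWwBbSs=16 ccWwBbss=8 ccWwbbSS=8 ccWwbbSs=16 ccWwbbss=8 ccwwBbSS=4 ccwwBbSs=8 ccwwBbss=4 ccwwbbSS=4 ccwwbbSs=8 ccwwbbss=4
cc W_ bb ss hits 12/256; gcd=4; 12÷4/256÷4 = 3/64

P(cc W_ bb ss) = 3/64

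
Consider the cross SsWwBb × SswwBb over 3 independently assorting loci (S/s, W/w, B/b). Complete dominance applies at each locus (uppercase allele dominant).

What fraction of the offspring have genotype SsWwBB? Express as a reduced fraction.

SsWwBb gametes: SWB×1, SWb×1, SwB×1, Swb×1, sWB×1, sWb×1, swB×1, swb×1
SswwBb gametes: SwB×2, Swb×2, swB×2, swb×2
SsWwBb×SswwBb grid (8·8=64): SSWwBB=2 SSWwBb=4 SSWwbb=2 SSwwBB=2 SSwwBb=4 SSwwbb=2 SsWwBB=4 SsWwBb=8 SsWwbb=4 SswwBB=4 SswwBb=8 Sswwbb=4 ssWwBB=2 ssWwBb=4 ssWwbb=2 sswwBB=2 sswwBb=4 sswwbb=2
SsWwBB hits 4/64; gcd=4; 4÷4/64÷4 = 1/16

P(SsWwBB) = 1/16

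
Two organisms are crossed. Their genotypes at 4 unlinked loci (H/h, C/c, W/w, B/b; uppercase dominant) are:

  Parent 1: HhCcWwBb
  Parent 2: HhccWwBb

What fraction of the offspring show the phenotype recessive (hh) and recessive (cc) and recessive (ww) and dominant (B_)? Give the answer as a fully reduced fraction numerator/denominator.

HhCcWwBb gametes: HCWB×1, HCWb×1, HCwB×1, HCwb×1, HcWB×1, HcWb×1, HcwB×1, Hcwb×1, hCWB×1, hCWb×1, hCwB×1, hCwb×1, hcWB×1, hcWb×1, hcwB×1, hcwb×1
HhccWwBb gametes: HcWB×2, HcWb×2, HcwB×2, Hcwb×2, hcWB×2, hcWb×2, hcwB×2, hcwb×2
HhCcWwBb×HhccWwBb grid (16·16=256): HHCcWWBB=2 HHCcWWBb=4 HHCcWWbb=2 HHCcWwBB=4 HHCcWwBb=8 HHCcWwbb=4 HHCcwwBB=2 HHCcwwBb=4 HHCcwwbb=2 HHccWWBB=2 HHccWWBb=4 HHccWWbb=2 HHccWwBB=4 HHccWwBb=8 HHccWwbb=4 HHccwwBB=2 HHccwwBb=4 HHccwwbb=2 HhCcWWBB=4 HhCcWWBb=8 HhCcWWbb=4 HhCcWwBB=8 HhCcWwBb=16 HhCcWwbb=8 HhCcwwBB=4 HhCcwwBb=8 HhCcwwbb=4 HhccWWBB=4 HhccWWBb=8 HhccWWbb=4 HhccWwBB=8 HhccWwBb=16 HhccWwbb=8 HhccwwBB=4 HhccwwBb=8 Hhccwwbb=4 hhCcWWBB=2 hhCcWWBb=4 hhCcWWbb=2 hhCcWwBB=4 hhCcWwBb=8 hhCcWwbb=4 hhCcwwBB=2 hhCcwwBb=4 hhCcwwbb=2 hhccWWBB=2 hhccWWBb=4 hhccWWbb=2 hhccWwBB=4 hhccWwBb=8 hhccWwbb=4 hhccwwBB=2 hhccwwBb=4 hhccwwbb=2
hh cc ww B_ hits 6/256; gcd=2; 6÷2/256÷2 = 3/128

P(hh cc ww B_) = 3/128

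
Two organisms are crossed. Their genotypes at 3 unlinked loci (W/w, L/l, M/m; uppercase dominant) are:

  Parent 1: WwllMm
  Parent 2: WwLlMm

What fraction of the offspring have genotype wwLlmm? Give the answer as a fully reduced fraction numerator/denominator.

P(wwLlmm) = 1/32

WwllMm gametes: WlM×2, Wlm×2, wlM×2, wlm×2
WwLlMm gametes: WLM×1, WLm×1, WlM×1, Wlm×1, wLM×1, wLm×1, wlM×1, wlm×1
WwllMm×WwLlMm grid (8·8=64): WWLlMM=2 WWLlMm=4 WWLlmm=2 WWllMM=2 WWllMm=4 WWllmm=2 WwLlMM=4 WwLlMm=8 WwLlmm=4 WwllMM=4 WwllMm=8 Wwllmm=4 wwLlMM=2 wwLlMm=4 wwLlmm=2 wwllMM=2 wwllMm=4 wwllmm=2
wwLlmm hits 2/64; gcd=2; 2÷2/64÷2 = 1/32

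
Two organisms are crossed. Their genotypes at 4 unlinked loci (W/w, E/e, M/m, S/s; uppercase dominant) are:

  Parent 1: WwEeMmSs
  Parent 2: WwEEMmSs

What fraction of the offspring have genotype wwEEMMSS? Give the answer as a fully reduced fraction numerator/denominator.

P(wwEEMMSS) = 1/128

WwEeMmSs gametes: WEMS×1, WEMs×1, WEmS×1, WEms×1, WeMS×1, WeMs×1, WemS×1, Wems×1, wEMS×1, wEMs×1, wEmS×1, wEms×1, weMS×1, weMs×1, wemS×1, wems×1
WwEEMmSs gametes: WEMS×2, WEMs×2, WEmS×2, WEms×2, wEMS×2, wEMs×2, wEmS×2, wEms×2
WwEeMmSs×WwEEMmSs grid (16·16=256): WWEEMMSS=2 WWEEMMSs=4 WWEEMMss=2 WWEEMmSS=4 WWEEMmSs=8 WWEEMmss=4 WWEEmmSS=2 WWEEmmSs=4 WWEEmmss=2 WWEeMMSS=2 WWEeMMSs=4 WWEeMMss=2 WWEeMmSS=4 WWEeMmSs=8 WWEeMmss=4 WWEemmSS=2 WWEemmSs=4 WWEemmss=2 WwEEMMSS=4 WwEEMMSs=8 WwEEMMss=4 WwEEMmSS=8 WwEEMmSs=16 WwEEMmss=8 WwEEmmSS=4 WwEEmmSs=8 WwEEmmss=4 WwEeMMSS=4 WwEeMMSs=8 WwEeMMss=4 WwEeMmSS=8 WwEeMmSs=16 WwEeMmss=8 WwEemmSS=4 WwEemmSs=8 WwEemmss=4 wwEEMMSS=2 wwEEMMSs=4 wwEEMMss=2 wwEEMmSS=4 wwEEMmSs=8 wwEEMmss=4 wwEEmmSS=2 wwEEmmSs=4 wwEEmmss=2 wwEeMMSS=2 wwEeMMSs=4 wwEeMMss=2 wwEeMmSS=4 wwEeMmSs=8 wwEeMmss=4 wwEemmSS=2 wwEemmSs=4 wwEemmss=2
wwEEMMSS hits 2/256; gcd=2; 2÷2/256÷2 = 1/128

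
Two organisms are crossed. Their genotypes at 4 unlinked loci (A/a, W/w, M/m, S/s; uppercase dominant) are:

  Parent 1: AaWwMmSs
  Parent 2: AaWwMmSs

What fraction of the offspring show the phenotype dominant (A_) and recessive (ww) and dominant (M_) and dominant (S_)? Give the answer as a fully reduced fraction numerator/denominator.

AaWwMmSs gametes: AWMS×1, AWMs×1, AWmS×1, AWms×1, AwMS×1, AwMs×1, AwmS×1, Awms×1, aWMS×1, aWMs×1, aWmS×1, aWms×1, awMS×1, awMs×1, awmS×1, awms×1
AaWwMmSs gametes: AWMS×1, AWMs×1, AWmS×1, AWms×1, AwMS×1, AwMs×1, AwmS×1, Awms×1, aWMS×1, aWMs×1, aWmS×1, aWms×1, awMS×1, awMs×1, awmS×1, awms×1
AaWwMmSs×AaWwMmSs grid (16·16=256): AAWWMMSS=1 AAWWMMSs=2 AAWWMMss=1 AAWWMmSS=2 AAWWMmSs=4 AAWWMmss=2 AAWWmmSS=1 AAWWmmSs=2 AAWWmmss=1 AAWwMMSS=2 AAWwMMSs=4 AAWwMMss=2 AAWwMmSS=4 AAWwMmSs=8 AAWwMmss=4 AAWwmmSS=2 AAWwmmSs=4 AAWwmmss=2 AAwwMMSS=1 AAwwMMSs=2 AAwwMMss=1 AAwwMmSS=2 AAwwMmSs=4 AAwwMmss=2 AAwwmmSS=1 AAwwmmSs=2 AAwwmmss=1 AaWWMMSS=2 AaWWMMSs=4 AaWWMMss=2 AaWWMmSS=4 AaWWMmSs=8 AaWWMmss=4 AaWWmmSS=2 AaWWmmSs=4 AaWWmmss=2 AaWwMMSS=4 AaWwMMSs=8 AaWwMMss=4 AaWwMmSS=8 AaWwMmSs=16 AaWwMmss=8 AaWwmmSS=4 AaWwmmSs=8 AaWwmmss=4 AawwMMSS=2 AawwMMSs=4 AawwMMss=2 AawwMmSS=4 AawwMmSs=8 AawwMmss=4 AawwmmSS=2 AawwmmSs=4 Aawwmmss=2 aaWWMMSS=1 aaWWMMSs=2 aaWWMMss=1 aaWWMmSS=2 aaWWMmSs=4 aaWWMmss=2 aaWWmmSS=1 aaWWmmSs=2 aaWWmmss=1 aaWwMMSS=2 aaWwMMSs=4 aaWwMMss=2 aaWwMmSS=4 aaWwMmSs=8 aaWwMmss=4 aaWwmmSS=2 aaWwmmSs=4 aaWwmmss=2 aawwMMSS=1 aawwMMSs=2 aawwMMss=1 aawwMmSS=2 aawwMmSs=4 aawwMmss=2 aawwmmSS=1 aawwmmSs=2 aawwmmss=1
A_ ww M_ S_ hits 27/256; gcd=1; 27÷1/256÷1 = 27/256

P(A_ ww M_ S_) = 27/256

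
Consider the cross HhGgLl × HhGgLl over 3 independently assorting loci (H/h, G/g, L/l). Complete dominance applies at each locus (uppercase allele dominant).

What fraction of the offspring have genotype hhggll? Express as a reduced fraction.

P(hhggll) = 1/64

HhGgLl gametes: HGL×1, HGl×1, HgL×1, Hgl×1, hGL×1, hGl×1, hgL×1, hgl×1
HhGgLl gametes: HGL×1, HGl×1, HgL×1, Hgl×1, hGL×1, hGl×1, hgL×1, hgl×1
HhGgLl×HhGgLl grid (8·8=64): HHGGLL=1 HHGGLl=2 HHGGll=1 HHGgLL=2 HHGgLl=4 HHGgll=2 HHggLL=1 HHggLl=2 HHggll=1 HhGGLL=2 HhGGLl=4 HhGGll=2 HhGgLL=4 HhGgLl=8 HhGgll=4 HhggLL=2 HhggLl=4 Hhggll=2 hhGGLL=1 hhGGLl=2 hhGGll=1 hhGgLL=2 hhGgLl=4 hhGgll=2 hhggLL=1 hhggLl=2 hhggll=1
hhggll hits 1/64; gcd=1; 1÷1/64÷1 = 1/64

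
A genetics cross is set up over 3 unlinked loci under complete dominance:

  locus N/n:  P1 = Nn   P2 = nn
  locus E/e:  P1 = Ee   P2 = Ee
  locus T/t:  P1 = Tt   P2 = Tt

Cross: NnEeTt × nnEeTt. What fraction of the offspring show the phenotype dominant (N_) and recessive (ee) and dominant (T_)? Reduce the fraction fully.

P(N_ ee T_) = 3/32

NnEeTt gametes: NET×1, NEt×1, NeT×1, Net×1, nET×1, nEt×1, neT×1, net×1
nnEeTt gametes: nET×2, nEt×2, neT×2, net×2
NnEeTt×nnEeTt grid (8·8=64): NnEETT=2 NnEETt=4 NnEEtt=2 NnEeTT=4 NnEeTt=8 NnEett=4 NneeTT=2 NneeTt=4 Nneett=2 nnEETT=2 nnEETt=4 nnEEtt=2 nnEeTT=4 nnEeTt=8 nnEett=4 nneeTT=2 nneeTt=4 nneett=2
N_ ee T_ hits 6/64; gcd=2; 6÷2/64÷2 = 3/32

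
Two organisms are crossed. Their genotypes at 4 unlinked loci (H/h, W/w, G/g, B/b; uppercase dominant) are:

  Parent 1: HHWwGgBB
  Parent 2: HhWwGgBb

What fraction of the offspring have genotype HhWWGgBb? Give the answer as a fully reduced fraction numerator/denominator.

HHWwGgBB gametes: HWGB×4, HWgB×4, HwGB×4, HwgB×4
HhWwGgBb gametes: HWGB×1, HWGb×1, HWgB×1, HWgb×1, HwGB×1, HwGb×1, HwgB×1, Hwgb×1, hWGB×1, hWGb×1, hWgB×1, hWgb×1, hwGB×1, hwGb×1, hwgB×1, hwgb×1
HHWwGgBB×HhWwGgBb grid (16·16=256): HHWWGGBB=4 HHWWGGBb=4 HHWWGgBB=8 HHWWGgBb=8 HHWWggBB=4 HHWWggBb=4 HHWwGGBB=8 HHWwGGBb=8 HHWwGgBB=16 HHWwGgBb=16 HHWwggBB=8 HHWwggBb=8 HHwwGGBB=4 HHwwGGBb=4 HHwwGgBB=8 HHwwGgBb=8 HHwwggBB=4 HHwwggBb=4 HhWWGGBB=4 HhWWGGBb=4 HhWWGgBB=8 HhWWGgBb=8 HhWWggBB=4 HhWWggBb=4 HhWwGGBB=8 HhWwGGBb=8 HhWwGgBB=16 HhWwGgBb=16 HhWwggBB=8 HhWwggBb=8 HhwwGGBB=4 HhwwGGBb=4 HhwwGgBB=8 HhwwGgBb=8 HhwwggBB=4 HhwwggBb=4
HhWWGgBb hits 8/256; gcd=8; 8÷8/256÷8 = 1/32

P(HhWWGgBb) = 1/32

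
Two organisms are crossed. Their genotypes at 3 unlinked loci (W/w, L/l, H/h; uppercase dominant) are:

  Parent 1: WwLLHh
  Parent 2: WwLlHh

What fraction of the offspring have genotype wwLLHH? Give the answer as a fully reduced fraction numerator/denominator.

P(wwLLHH) = 1/32

WwLLHh gametes: WLH×2, WLh×2, wLH×2, wLh×2
WwLlHh gametes: WLH×1, WLh×1, WlH×1, Wlh×1, wLH×1, wLh×1, wlH×1, wlh×1
WwLLHh×WwLlHh grid (8·8=64): WWLLHH=2 WWLLHh=4 WWLLhh=2 WWLlHH=2 WWLlHh=4 WWLlhh=2 WwLLHH=4 WwLLHh=8 WwLLhh=4 WwLlHH=4 WwLlHh=8 WwLlhh=4 wwLLHH=2 wwLLHh=4 wwLLhh=2 wwLlHH=2 wwLlHh=4 wwLlhh=2
wwLLHH hits 2/64; gcd=2; 2÷2/64÷2 = 1/32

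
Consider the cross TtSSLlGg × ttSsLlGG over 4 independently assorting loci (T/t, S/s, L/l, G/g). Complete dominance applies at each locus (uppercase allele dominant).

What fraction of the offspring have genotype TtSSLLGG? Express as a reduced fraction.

P(TtSSLLGG) = 1/32

TtSSLlGg gametes: TSLG×2, TSLg×2, TSlG×2, TSlg×2, tSLG×2, tSLg×2, tSlG×2, tSlg×2
ttSsLlGG gametes: tSLG×4, tSlG×4, tsLG×4, tslG×4
TtSSLlGg×ttSsLlGG grid (16·16=256): TtSSLLGG=8 TtSSLLGg=8 TtSSLlGG=16 TtSSLlGg=16 TtSSllGG=8 TtSSllGg=8 TtSsLLGG=8 TtSsLLGg=8 TtSsLlGG=16 TtSsLlGg=16 TtSsllGG=8 TtSsllGg=8 ttSSLLGG=8 ttSSLLGg=8 ttSSLlGG=16 ttSSLlGg=16 ttSSllGG=8 ttSSllGg=8 ttSsLLGG=8 ttSsLLGg=8 ttSsLlGG=16 ttSsLlGg=16 ttSsllGG=8 ttSsllGg=8
TtSSLLGG hits 8/256; gcd=8; 8÷8/256÷8 = 1/32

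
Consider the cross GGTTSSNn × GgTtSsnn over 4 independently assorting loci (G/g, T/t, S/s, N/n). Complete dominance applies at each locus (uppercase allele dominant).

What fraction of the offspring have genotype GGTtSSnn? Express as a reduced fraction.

P(GGTtSSnn) = 1/16

GGTTSSNn gametes: GTSN×8, GTSn×8
GgTtSsnn gametes: GTSn×2, GTsn×2, GtSn×2, Gtsn×2, gTSn×2, gTsn×2, gtSn×2, gtsn×2
GGTTSSNn×GgTtSsnn grid (16·16=256): GGTTSSNn=16 GGTTSSnn=16 GGTTSsNn=16 GGTTSsnn=16 GGTtSSNn=16 GGTtSSnn=16 GGTtSsNn=16 GGTtSsnn=16 GgTTSSNn=16 GgTTSSnn=16 GgTTSsNn=16 GgTTSsnn=16 GgTtSSNn=16 GgTtSSnn=16 GgTtSsNn=16 GgTtSsnn=16
GGTtSSnn hits 16/256; gcd=16; 16÷16/256÷16 = 1/16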